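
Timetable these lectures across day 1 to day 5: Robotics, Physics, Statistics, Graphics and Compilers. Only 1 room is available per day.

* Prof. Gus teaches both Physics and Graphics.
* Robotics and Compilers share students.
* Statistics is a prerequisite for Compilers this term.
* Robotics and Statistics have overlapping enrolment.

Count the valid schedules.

60

Splitting on Robotics: it can be day 1 (12), day 2 (12), day 3 (12), day 4 (12), day 5 (12). Listing each branch's schedules as (Physics, Statistics, Graphics, Compilers) by day number:
Robotics=day 1: (2,3,4,5) (2,3,5,4) (2,4,3,5) (3,2,4,5) (3,2,5,4) (3,4,2,5) (4,2,3,5) (4,2,5,3) (4,3,2,5) (5,2,3,4) (5,2,4,3) (5,3,2,4) — 12.
Robotics=day 2: (1,3,4,5) (1,3,5,4) (1,4,3,5) (3,1,4,5) (3,1,5,4) (3,4,1,5) (4,1,3,5) (4,1,5,3) (4,3,1,5) (5,1,3,4) (5,1,4,3) (5,3,1,4) — 12.
Robotics=day 3: (1,2,4,5) (1,2,5,4) (1,4,2,5) (2,1,4,5) (2,1,5,4) (2,4,1,5) (4,1,2,5) (4,1,5,2) (4,2,1,5) (5,1,2,4) (5,1,4,2) (5,2,1,4) — 12.
Robotics=day 4: (1,2,3,5) (1,2,5,3) (1,3,2,5) (2,1,3,5) (2,1,5,3) (2,3,1,5) (3,1,2,5) (3,1,5,2) (3,2,1,5) (5,1,2,3) (5,1,3,2) (5,2,1,3) — 12.
Robotics=day 5: (1,2,3,4) (1,2,4,3) (1,3,2,4) (2,1,3,4) (2,1,4,3) (2,3,1,4) (3,1,2,4) (3,1,4,2) (3,2,1,4) (4,1,2,3) (4,1,3,2) (4,2,1,3) — 12.
Summing: 12 + 12 + 12 + 12 + 12 = 60.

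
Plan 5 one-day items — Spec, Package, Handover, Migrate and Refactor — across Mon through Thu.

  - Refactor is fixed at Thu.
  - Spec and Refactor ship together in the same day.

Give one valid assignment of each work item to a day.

Migrate in Mon; Spec in Thu; Package in Mon; Refactor in Thu; Handover in Mon

Checking: Spec = Refactor = Thu; Refactor=Thu in [Thu,Thu].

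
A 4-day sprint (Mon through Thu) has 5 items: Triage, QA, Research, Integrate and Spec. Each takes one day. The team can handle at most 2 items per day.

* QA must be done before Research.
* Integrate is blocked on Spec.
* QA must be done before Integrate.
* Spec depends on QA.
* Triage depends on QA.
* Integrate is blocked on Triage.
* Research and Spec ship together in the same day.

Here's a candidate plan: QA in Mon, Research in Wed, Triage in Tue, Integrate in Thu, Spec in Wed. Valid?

Integrate is blocked on Triage — holds.
The team can handle at most 2 items per day — holds.
Integrate is blocked on Spec — holds.
Spec depends on QA — holds.
QA must be done before Integrate — holds.
QA must be done before Research — holds.
Triage depends on QA — holds.
Research and Spec ship together in the same day — holds.

Yes, all constraints hold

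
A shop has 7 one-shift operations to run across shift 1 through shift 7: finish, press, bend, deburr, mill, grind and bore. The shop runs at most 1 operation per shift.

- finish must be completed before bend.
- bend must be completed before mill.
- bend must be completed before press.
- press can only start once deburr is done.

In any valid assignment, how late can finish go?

Downstream work caps finish at shift 5.
finish at shift 4 is achievable: press -> shift 6, deburr -> shift 1, finish -> shift 4, mill -> shift 7, bore -> shift 3, grind -> shift 2, bend -> shift 5.
Nothing later works — the capacity limit rule out every shift after shift 4.

shift 4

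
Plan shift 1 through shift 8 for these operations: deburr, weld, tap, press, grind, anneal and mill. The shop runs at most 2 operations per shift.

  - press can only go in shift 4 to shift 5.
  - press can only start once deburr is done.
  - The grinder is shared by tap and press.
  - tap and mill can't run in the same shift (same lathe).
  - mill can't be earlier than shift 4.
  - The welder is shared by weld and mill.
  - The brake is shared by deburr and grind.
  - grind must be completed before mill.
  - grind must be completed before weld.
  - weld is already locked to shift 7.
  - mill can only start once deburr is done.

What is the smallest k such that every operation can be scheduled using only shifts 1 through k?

The precedence chain requires at least 2 distinct shifts.
With at most 2 per shift and 7 operations, at least 4 shifts are needed.
weld can't be placed before shift 7, so the schedule must run through at least shift 7.
7 works (last occupied shift: shift 7): for example tap=shift 1, mill=shift 4, weld=shift 7, press=shift 4, deburr=shift 1, grind=shift 2, anneal=shift 2.

7 shifts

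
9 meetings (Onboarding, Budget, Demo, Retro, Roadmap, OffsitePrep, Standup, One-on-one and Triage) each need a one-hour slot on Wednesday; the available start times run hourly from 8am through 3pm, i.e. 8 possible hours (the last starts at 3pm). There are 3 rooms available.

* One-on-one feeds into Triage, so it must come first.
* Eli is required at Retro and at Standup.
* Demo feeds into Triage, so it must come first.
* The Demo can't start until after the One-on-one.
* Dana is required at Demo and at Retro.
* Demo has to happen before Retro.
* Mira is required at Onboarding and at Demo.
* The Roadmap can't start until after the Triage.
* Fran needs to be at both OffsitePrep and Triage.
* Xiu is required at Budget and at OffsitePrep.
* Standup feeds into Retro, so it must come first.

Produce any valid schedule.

OffsitePrep in 11am; Roadmap in 11am; One-on-one in 8am; Retro in 10am; Standup in 8am; Demo in 9am; Triage in 10am; Onboarding in 8am; Budget in 9am

Checking: One-on-one(8am) before Demo(9am); Triage(10am) before Roadmap(11am); Demo(9am) before Retro(10am); One-on-one(8am) before Triage(10am); Standup(8am) before Retro(10am); Demo(9am) before Triage(10am); Demo(9am) != Retro(10am); OffsitePrep(11am) != Triage(10am); Budget(9am) != OffsitePrep(11am); Retro(10am) != Standup(8am); Onboarding(8am) != Demo(9am); max 3 per hour (cap 3).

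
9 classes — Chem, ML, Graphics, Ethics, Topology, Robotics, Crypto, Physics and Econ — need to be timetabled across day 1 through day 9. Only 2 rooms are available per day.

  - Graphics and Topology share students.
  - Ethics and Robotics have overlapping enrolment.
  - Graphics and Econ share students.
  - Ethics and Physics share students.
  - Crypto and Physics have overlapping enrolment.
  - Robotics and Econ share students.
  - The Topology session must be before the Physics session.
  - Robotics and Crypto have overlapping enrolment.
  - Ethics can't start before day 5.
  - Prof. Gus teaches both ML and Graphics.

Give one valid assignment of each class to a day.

Topology in day 1, Crypto in day 4, ML in day 2, Robotics in day 3, Graphics in day 3, Econ in day 4, Physics in day 2, Ethics in day 5, Chem in day 1

Checking: Topology(day 1) before Physics(day 2); Graphics(day 3) != Topology(day 1); Ethics(day 5) != Robotics(day 3); Robotics(day 3) != Crypto(day 4); Crypto(day 4) != Physics(day 2); ML(day 2) != Graphics(day 3); Robotics(day 3) != Econ(day 4); Ethics(day 5) != Physics(day 2); Graphics(day 3) != Econ(day 4); Ethics=day 5 in [day 5,day 9]; max 2 per day (cap 2).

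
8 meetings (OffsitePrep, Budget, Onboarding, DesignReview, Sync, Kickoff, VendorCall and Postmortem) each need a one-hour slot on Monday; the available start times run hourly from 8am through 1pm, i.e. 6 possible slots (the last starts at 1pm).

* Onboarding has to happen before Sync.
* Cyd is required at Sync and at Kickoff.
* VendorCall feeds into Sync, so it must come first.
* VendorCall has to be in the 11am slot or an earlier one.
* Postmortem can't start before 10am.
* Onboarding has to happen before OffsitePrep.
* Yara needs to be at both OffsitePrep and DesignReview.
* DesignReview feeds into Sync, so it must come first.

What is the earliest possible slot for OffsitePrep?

9am

Precedence pushes OffsitePrep to at least 9am.
OffsitePrep at 9am is achievable: Kickoff=8am, DesignReview=8am, Budget=8am, Sync=9am, VendorCall=8am, Postmortem=10am, OffsitePrep=9am, Onboarding=8am.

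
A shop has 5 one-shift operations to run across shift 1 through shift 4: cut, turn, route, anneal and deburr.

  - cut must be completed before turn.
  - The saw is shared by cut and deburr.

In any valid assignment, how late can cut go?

shift 3

Downstream work caps cut at shift 3.
cut at shift 3 is achievable: cut in shift 3, anneal in shift 1, route in shift 1, deburr in shift 1, turn in shift 4.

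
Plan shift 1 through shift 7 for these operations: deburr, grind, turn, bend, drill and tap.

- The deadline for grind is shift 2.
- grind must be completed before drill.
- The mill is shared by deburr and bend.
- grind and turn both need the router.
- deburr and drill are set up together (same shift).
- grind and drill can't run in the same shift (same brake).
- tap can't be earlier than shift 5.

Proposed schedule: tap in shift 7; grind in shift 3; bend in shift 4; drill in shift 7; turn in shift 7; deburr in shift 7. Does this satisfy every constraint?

No — it violates: The deadline for grind is shift 2

grind and turn both need the router — holds.
The deadline for grind is shift 2 — violated.
grind must be completed before drill — holds.
deburr and drill are set up together (same shift) — holds.
grind and drill can't run in the same shift (same brake) — holds.
The mill is shared by deburr and bend — holds.
tap can't be earlier than shift 5 — holds.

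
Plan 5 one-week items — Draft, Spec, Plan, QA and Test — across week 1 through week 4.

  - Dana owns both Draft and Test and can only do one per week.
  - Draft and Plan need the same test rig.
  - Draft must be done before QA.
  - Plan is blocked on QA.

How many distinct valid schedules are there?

48

Splitting on Draft: it can be week 1 (36), week 2 (12). Listing each branch's schedules as (Spec, Plan, QA, Test) by week number:
Draft=week 1: (1,3,2,2) (1,3,2,3) (1,3,2,4) (1,4,2,2) (1,4,2,3) (1,4,2,4) (1,4,3,2) (1,4,3,3) (1,4,3,4) (2,3,2,2) (2,3,2,3) (2,3,2,4) (2,4,2,2) (2,4,2,3) (2,4,2,4) (2,4,3,2) (2,4,3,3) (2,4,3,4) (3,3,2,2) (3,3,2,3) (3,3,2,4) (3,4,2,2) (3,4,2,3) (3,4,2,4) (3,4,3,2) (3,4,3,3) (3,4,3,4) (4,3,2,2) (4,3,2,3) (4,3,2,4) (4,4,2,2) (4,4,2,3) (4,4,2,4) (4,4,3,2) (4,4,3,3) (4,4,3,4) — 36.
Draft=week 2: (1,4,3,1) (1,4,3,3) (1,4,3,4) (2,4,3,1) (2,4,3,3) (2,4,3,4) (3,4,3,1) (3,4,3,3) (3,4,3,4) (4,4,3,1) (4,4,3,3) (4,4,3,4) — 12.
Summing: 36 + 12 = 48.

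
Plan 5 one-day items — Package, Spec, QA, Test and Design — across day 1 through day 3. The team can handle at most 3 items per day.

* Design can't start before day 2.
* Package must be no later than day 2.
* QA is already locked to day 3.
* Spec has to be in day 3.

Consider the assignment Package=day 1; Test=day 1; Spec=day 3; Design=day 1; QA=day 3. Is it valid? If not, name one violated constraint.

QA is already locked to day 3 — holds.
The team can handle at most 3 items per day — holds.
Design can't start before day 2 — violated.
Package must be no later than day 2 — holds.
Spec has to be in day 3 — holds.

No. Design can't start before day 2 is not satisfied.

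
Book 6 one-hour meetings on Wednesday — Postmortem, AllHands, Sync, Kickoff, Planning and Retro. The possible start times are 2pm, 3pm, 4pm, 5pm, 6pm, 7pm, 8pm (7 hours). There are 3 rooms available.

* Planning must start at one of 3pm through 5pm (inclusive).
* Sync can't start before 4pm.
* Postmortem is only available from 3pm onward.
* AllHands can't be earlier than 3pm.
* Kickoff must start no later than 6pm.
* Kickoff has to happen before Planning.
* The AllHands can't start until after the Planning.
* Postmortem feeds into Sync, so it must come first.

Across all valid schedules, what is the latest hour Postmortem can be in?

7pm

Postmortem is available from 3pm; downstream work caps Postmortem at 7pm.
Postmortem at 7pm is achievable: Retro -> 2pm; Postmortem -> 7pm; Planning -> 3pm; Kickoff -> 2pm; Sync -> 8pm; AllHands -> 4pm.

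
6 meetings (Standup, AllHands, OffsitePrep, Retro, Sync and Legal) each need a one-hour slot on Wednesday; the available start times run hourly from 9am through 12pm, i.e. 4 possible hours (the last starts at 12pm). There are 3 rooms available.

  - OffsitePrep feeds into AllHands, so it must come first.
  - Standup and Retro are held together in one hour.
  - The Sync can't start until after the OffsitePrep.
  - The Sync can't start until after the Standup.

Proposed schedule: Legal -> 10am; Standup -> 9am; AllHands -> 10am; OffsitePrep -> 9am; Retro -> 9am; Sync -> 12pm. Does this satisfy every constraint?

Yes

The Sync can't start until after the Standup — holds.
There are 3 rooms available — holds.
OffsitePrep feeds into AllHands, so it must come first — holds.
The Sync can't start until after the OffsitePrep — holds.
Standup and Retro are held together in one hour — holds.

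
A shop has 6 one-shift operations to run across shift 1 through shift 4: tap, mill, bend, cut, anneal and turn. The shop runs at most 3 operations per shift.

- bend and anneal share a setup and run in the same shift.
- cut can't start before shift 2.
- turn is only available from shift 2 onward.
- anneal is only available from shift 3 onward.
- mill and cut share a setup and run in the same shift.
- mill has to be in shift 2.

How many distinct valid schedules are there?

20

Splitting on tap: it can be shift 1 (6), shift 2 (4), shift 3 (5), shift 4 (5). Listing each branch's schedules as (mill, bend, cut, anneal, turn) by shift number:
tap=shift 1: (2,3,2,3,2) (2,3,2,3,3) (2,3,2,3,4) (2,4,2,4,2) (2,4,2,4,3) (2,4,2,4,4) — 6.
tap=shift 2: (2,3,2,3,3) (2,3,2,3,4) (2,4,2,4,3) (2,4,2,4,4) — 4.
tap=shift 3: (2,3,2,3,2) (2,3,2,3,4) (2,4,2,4,2) (2,4,2,4,3) (2,4,2,4,4) — 5.
tap=shift 4: (2,3,2,3,2) (2,3,2,3,3) (2,3,2,3,4) (2,4,2,4,2) (2,4,2,4,3) — 5.
Summing: 6 + 4 + 5 + 5 = 20.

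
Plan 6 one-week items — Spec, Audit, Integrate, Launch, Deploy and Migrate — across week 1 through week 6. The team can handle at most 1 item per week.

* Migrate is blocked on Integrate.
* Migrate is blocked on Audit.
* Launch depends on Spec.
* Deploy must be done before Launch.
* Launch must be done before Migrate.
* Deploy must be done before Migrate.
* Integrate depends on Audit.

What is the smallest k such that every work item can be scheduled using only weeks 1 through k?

The precedence chain requires at least 3 distinct weeks.
With at most 1 per week and 6 work items, at least 6 weeks are needed.
6 works (last occupied week: week 6): for example Launch -> week 3, Audit -> week 4, Migrate -> week 6, Spec -> week 2, Integrate -> week 5, Deploy -> week 1.

6 weeks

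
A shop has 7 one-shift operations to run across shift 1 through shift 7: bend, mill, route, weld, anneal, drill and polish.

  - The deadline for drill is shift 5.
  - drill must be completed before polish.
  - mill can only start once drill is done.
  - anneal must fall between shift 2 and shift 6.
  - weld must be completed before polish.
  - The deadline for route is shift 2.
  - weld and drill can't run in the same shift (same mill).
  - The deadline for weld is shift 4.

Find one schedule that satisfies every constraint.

polish in shift 3; mill in shift 3; weld in shift 1; anneal in shift 2; route in shift 1; drill in shift 2; bend in shift 1

Checking: drill(shift 2) before mill(shift 3); weld(shift 1) before polish(shift 3); drill(shift 2) before polish(shift 3); weld(shift 1) != drill(shift 2); route=shift 1 in [shift 1,shift 2]; drill=shift 2 in [shift 1,shift 5]; anneal=shift 2 in [shift 2,shift 6]; weld=shift 1 in [shift 1,shift 4].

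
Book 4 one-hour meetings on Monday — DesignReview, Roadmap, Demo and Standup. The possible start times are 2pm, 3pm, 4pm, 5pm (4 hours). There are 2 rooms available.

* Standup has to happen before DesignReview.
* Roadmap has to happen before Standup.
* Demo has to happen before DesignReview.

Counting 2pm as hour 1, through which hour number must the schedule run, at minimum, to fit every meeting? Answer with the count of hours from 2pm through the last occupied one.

The precedence chain requires at least 3 distinct hours.
With at most 2 per hour and 4 meetings, at least 2 hours are needed.
3 works (last occupied hour: 4pm): for example Standup -> 3pm; Roadmap -> 2pm; Demo -> 2pm; DesignReview -> 4pm.

3 hours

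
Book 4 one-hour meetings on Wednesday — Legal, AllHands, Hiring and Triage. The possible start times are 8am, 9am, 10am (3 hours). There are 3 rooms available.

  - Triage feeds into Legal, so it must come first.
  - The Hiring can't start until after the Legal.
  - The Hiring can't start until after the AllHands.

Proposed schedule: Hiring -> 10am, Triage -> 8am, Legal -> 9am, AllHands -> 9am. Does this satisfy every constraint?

Yes

There are 3 rooms available — holds.
The Hiring can't start until after the AllHands — holds.
The Hiring can't start until after the Legal — holds.
Triage feeds into Legal, so it must come first — holds.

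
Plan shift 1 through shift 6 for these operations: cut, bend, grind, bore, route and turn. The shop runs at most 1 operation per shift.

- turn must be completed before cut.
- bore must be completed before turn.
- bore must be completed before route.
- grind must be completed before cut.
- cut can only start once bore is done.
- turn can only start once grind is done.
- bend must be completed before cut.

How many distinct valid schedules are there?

33

Splitting on cut: it can be shift 5 (8), shift 6 (25). Listing each branch's schedules as (bend, grind, bore, route, turn) by shift number:
cut=shift 5: (1,2,3,6,4) (1,3,2,6,4) (2,1,3,6,4) (2,3,1,6,4) (3,1,2,6,4) (3,2,1,6,4) (4,1,2,6,3) (4,2,1,6,3) — 8.
cut=shift 6: (1,2,3,4,5) (1,2,3,5,4) (1,3,2,4,5) (1,3,2,5,4) (1,4,2,3,5) (2,1,3,4,5) (2,1,3,5,4) (2,3,1,4,5) (2,3,1,5,4) (2,4,1,3,5) (3,1,2,4,5) (3,1,2,5,4) (3,2,1,4,5) (3,2,1,5,4) (3,4,1,2,5) (4,1,2,3,5) (4,1,2,5,3) (4,2,1,3,5) (4,2,1,5,3) (4,3,1,2,5) (5,1,2,3,4) (5,1,2,4,3) (5,2,1,3,4) (5,2,1,4,3) (5,3,1,2,4) — 25.
Summing: 8 + 25 = 33.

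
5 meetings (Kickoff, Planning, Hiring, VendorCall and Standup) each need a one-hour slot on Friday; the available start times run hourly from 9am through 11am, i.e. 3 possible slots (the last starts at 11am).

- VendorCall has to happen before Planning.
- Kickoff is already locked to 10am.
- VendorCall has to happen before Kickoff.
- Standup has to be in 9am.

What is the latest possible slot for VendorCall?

9am

Downstream work caps VendorCall at 9am.
VendorCall at 9am is achievable: Standup=9am; Hiring=9am; Planning=10am; Kickoff=10am; VendorCall=9am.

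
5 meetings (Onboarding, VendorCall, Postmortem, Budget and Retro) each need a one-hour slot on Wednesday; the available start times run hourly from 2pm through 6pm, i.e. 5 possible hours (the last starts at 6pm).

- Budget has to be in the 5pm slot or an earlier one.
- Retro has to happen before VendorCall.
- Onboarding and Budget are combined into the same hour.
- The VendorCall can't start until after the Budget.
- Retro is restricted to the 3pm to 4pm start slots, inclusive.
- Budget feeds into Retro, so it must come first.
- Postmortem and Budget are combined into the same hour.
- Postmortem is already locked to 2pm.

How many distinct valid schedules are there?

5

Splitting on VendorCall: it can be 4pm (1), 5pm (2), 6pm (2). Listing each branch's schedules as (Onboarding, Postmortem, Budget, Retro):
VendorCall=4pm: (2pm,2pm,2pm,3pm) — 1.
VendorCall=5pm: (2pm,2pm,2pm,3pm) (2pm,2pm,2pm,4pm) — 2.
VendorCall=6pm: (2pm,2pm,2pm,3pm) (2pm,2pm,2pm,4pm) — 2.
Summing: 1 + 2 + 2 = 5.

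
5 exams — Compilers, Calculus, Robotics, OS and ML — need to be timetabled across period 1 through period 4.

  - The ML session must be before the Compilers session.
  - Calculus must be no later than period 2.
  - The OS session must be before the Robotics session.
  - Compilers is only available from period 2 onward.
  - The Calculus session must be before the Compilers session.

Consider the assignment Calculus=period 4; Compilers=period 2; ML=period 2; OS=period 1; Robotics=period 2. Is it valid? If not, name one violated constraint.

No. The Calculus session must be before the Compilers session is not satisfied.

Calculus must be no later than period 2 — violated.
Compilers is only available from period 2 onward — holds.
The OS session must be before the Robotics session — holds.
The ML session must be before the Compilers session — violated.
The Calculus session must be before the Compilers session — violated.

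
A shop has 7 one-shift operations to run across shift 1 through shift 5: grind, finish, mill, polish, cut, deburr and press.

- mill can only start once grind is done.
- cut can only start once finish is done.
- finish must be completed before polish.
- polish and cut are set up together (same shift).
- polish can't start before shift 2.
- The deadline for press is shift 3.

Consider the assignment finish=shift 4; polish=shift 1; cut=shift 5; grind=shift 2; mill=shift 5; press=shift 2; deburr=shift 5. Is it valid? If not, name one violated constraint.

mill can only start once grind is done — holds.
cut can only start once finish is done — holds.
polish and cut are set up together (same shift) — violated.
finish must be completed before polish — violated.
The deadline for press is shift 3 — holds.
polish can't start before shift 2 — violated.

No — it violates: polish can't start before shift 2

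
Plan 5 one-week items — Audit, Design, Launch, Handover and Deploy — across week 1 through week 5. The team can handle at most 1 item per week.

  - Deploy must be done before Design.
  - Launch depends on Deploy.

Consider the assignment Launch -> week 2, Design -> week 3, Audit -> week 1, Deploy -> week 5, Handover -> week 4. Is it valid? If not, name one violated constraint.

Invalid. Launch depends on Deploy.

Launch depends on Deploy — violated.
Deploy must be done before Design — violated.
The team can handle at most 1 item per week — holds.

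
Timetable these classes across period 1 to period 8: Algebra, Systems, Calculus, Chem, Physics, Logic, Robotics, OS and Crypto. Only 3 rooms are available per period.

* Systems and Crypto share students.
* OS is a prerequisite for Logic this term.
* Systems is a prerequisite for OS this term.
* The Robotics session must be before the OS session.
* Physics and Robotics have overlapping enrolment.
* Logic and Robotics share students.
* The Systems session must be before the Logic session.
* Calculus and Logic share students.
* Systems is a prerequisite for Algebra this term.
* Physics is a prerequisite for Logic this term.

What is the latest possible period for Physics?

Downstream work caps Physics at period 7.
Physics at period 7 is achievable: Chem -> period 2; Logic -> period 8; OS -> period 2; Algebra -> period 2; Physics -> period 7; Calculus -> period 1; Systems -> period 1; Crypto -> period 3; Robotics -> period 1.

period 7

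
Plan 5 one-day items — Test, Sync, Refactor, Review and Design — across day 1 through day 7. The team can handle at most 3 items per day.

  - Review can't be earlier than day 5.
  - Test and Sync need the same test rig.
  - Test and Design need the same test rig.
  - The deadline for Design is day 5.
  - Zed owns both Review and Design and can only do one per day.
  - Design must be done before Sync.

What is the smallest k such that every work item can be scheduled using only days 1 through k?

5 days

The precedence chain requires at least 2 distinct days.
With at most 3 per day and 5 work items, at least 2 days are needed.
Review can't be placed before day 5, so the schedule must run through at least day 5.
5 works (last occupied day: day 5): for example Test -> day 3; Review -> day 5; Sync -> day 2; Refactor -> day 1; Design -> day 1.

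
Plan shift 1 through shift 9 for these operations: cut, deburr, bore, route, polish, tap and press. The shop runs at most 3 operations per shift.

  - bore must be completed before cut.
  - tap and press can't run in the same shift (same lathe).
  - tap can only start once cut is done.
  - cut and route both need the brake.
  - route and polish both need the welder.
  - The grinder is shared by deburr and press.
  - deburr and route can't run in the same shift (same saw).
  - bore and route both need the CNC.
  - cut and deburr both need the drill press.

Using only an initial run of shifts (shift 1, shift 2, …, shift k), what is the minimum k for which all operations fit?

3

The precedence chain requires at least 3 distinct shifts.
With at most 3 per shift and 7 operations, at least 3 shifts are needed.
3 works (last occupied shift: shift 3): for example deburr in shift 1; tap in shift 3; cut in shift 2; press in shift 2; bore in shift 1; route in shift 3; polish in shift 1.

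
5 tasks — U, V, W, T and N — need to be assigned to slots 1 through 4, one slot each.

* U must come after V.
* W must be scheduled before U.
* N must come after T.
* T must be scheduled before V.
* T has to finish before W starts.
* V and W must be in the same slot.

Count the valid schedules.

Splitting on U: it can be 3 (3), 4 (8). Listing each branch's schedules as (V, W, T, N):
U=3: (2,2,1,2) (2,2,1,3) (2,2,1,4) — 3.
U=4: (2,2,1,2) (2,2,1,3) (2,2,1,4) (3,3,1,2) (3,3,1,3) (3,3,1,4) (3,3,2,3) (3,3,2,4) — 8.
Summing: 3 + 8 = 11.

11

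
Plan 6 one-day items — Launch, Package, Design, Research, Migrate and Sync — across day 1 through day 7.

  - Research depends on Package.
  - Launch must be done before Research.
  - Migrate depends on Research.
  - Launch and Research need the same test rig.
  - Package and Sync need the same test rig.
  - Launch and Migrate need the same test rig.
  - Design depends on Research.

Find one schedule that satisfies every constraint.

Design -> day 3, Research -> day 2, Migrate -> day 3, Launch -> day 1, Sync -> day 2, Package -> day 1

Checking: Research(day 2) before Design(day 3); Launch(day 1) before Research(day 2); Research(day 2) before Migrate(day 3); Package(day 1) before Research(day 2); Launch(day 1) != Research(day 2); Launch(day 1) != Migrate(day 3); Package(day 1) != Sync(day 2).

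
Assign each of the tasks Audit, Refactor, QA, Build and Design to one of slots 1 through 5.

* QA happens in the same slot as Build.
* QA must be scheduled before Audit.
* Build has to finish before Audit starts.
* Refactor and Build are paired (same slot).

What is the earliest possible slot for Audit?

2

Precedence pushes Audit to at least 2.
Audit at 2 is achievable: Refactor -> 1; Build -> 1; QA -> 1; Design -> 1; Audit -> 2.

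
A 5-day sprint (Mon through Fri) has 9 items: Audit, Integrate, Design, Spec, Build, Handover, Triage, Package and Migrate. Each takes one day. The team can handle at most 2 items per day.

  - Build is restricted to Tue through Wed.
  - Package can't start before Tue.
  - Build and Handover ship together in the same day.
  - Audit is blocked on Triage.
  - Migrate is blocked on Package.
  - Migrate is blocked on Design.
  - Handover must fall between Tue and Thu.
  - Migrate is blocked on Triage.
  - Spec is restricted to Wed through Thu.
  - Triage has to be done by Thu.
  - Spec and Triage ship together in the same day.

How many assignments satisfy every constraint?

11

Splitting on Audit: it can be Thu (2), Fri (9). Listing each branch's schedules as (Integrate, Design, Spec, Build, Handover, Triage, Package, Migrate):
Audit=Thu: (Mon,Mon,Wed,Tue,Tue,Wed,Thu,Fri) (Fri,Mon,Wed,Tue,Tue,Wed,Thu,Fri) — 2.
Audit=Fri: (Mon,Mon,Wed,Tue,Tue,Wed,Thu,Fri) (Mon,Mon,Thu,Tue,Tue,Thu,Wed,Fri) (Mon,Mon,Thu,Wed,Wed,Thu,Tue,Fri) (Mon,Tue,Thu,Wed,Wed,Thu,Tue,Fri) (Mon,Wed,Thu,Tue,Tue,Thu,Wed,Fri) (Mon,Thu,Wed,Tue,Tue,Wed,Thu,Fri) (Tue,Mon,Thu,Wed,Wed,Thu,Tue,Fri) (Wed,Mon,Thu,Tue,Tue,Thu,Wed,Fri) (Thu,Mon,Wed,Tue,Tue,Wed,Thu,Fri) — 9.
Summing: 2 + 9 = 11.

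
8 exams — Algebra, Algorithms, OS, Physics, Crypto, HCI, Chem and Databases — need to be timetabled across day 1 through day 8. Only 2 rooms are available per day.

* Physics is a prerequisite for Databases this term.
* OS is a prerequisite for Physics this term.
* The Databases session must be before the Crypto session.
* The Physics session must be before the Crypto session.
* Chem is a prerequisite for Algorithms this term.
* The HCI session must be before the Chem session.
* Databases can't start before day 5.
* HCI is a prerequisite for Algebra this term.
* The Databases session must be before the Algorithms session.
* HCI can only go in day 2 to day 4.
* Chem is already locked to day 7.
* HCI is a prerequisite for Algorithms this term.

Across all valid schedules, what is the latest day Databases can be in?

Databases is available from day 5; downstream work caps Databases at day 7.
Databases at day 7 is achievable: HCI -> day 2; Algorithms -> day 8; Algebra -> day 3; Crypto -> day 8; OS -> day 1; Physics -> day 2; Chem -> day 7; Databases -> day 7.

day 7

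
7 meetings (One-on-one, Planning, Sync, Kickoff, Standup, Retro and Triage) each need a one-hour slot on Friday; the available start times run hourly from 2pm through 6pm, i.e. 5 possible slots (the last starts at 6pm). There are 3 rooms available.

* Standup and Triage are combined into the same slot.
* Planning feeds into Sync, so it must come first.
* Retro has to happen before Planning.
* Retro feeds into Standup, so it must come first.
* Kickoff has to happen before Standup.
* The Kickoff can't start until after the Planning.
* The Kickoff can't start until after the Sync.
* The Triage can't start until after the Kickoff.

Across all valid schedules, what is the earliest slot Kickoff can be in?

5pm

Precedence pushes Kickoff to at least 5pm; downstream work caps Kickoff at 5pm.
Kickoff at 5pm is achievable: Planning -> 3pm; Standup -> 6pm; One-on-one -> 2pm; Retro -> 2pm; Kickoff -> 5pm; Sync -> 4pm; Triage -> 6pm.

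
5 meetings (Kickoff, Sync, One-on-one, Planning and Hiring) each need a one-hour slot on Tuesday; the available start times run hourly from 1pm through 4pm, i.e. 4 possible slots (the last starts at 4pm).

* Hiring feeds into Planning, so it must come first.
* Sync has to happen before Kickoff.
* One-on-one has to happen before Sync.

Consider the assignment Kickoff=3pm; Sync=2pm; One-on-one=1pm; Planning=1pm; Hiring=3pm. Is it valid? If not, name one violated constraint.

No — it violates: Hiring feeds into Planning, so it must come first

Hiring feeds into Planning, so it must come first — violated.
Sync has to happen before Kickoff — holds.
One-on-one has to happen before Sync — holds.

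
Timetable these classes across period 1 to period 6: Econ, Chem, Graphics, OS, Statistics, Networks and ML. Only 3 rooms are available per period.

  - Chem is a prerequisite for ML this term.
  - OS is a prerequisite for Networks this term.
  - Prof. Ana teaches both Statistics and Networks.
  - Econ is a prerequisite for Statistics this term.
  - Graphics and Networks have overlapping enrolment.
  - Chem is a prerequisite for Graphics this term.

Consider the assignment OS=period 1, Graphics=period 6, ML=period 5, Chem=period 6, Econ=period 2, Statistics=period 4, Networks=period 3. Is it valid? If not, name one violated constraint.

Only 3 rooms are available per period — holds.
Econ is a prerequisite for Statistics this term — holds.
OS is a prerequisite for Networks this term — holds.
Chem is a prerequisite for Graphics this term — violated.
Graphics and Networks have overlapping enrolment — holds.
Chem is a prerequisite for ML this term — violated.
Prof. Ana teaches both Statistics and Networks — holds.

No — it violates: Chem is a prerequisite for ML this term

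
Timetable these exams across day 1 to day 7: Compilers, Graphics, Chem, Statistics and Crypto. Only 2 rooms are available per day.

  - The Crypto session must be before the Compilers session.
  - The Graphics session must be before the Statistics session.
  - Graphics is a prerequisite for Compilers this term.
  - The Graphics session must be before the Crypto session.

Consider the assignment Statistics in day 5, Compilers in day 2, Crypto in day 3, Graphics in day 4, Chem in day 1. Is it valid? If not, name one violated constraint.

Invalid. Graphics is a prerequisite for Compilers this term.

Graphics is a prerequisite for Compilers this term — violated.
The Graphics session must be before the Crypto session — violated.
The Crypto session must be before the Compilers session — violated.
Only 2 rooms are available per day — holds.
The Graphics session must be before the Statistics session — holds.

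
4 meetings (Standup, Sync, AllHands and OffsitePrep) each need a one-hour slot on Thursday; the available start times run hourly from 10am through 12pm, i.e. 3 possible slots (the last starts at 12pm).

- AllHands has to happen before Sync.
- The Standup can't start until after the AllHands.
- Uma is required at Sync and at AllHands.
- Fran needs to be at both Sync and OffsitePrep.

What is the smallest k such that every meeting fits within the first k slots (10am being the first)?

2 slots

The precedence chain requires at least 2 distinct slots.
2 works (last occupied slot: 11am): for example Sync in 11am, Standup in 11am, AllHands in 10am, OffsitePrep in 10am.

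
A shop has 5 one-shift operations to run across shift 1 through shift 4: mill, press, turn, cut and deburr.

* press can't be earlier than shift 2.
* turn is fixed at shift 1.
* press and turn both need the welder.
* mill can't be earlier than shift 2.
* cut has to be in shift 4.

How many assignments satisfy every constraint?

Splitting on mill: it can be shift 2 (12), shift 3 (12), shift 4 (12). Listing each branch's schedules as (press, turn, cut, deburr) by shift number:
mill=shift 2: (2,1,4,1) (2,1,4,2) (2,1,4,3) (2,1,4,4) (3,1,4,1) (3,1,4,2) (3,1,4,3) (3,1,4,4) (4,1,4,1) (4,1,4,2) (4,1,4,3) (4,1,4,4) — 12.
mill=shift 3: (2,1,4,1) (2,1,4,2) (2,1,4,3) (2,1,4,4) (3,1,4,1) (3,1,4,2) (3,1,4,3) (3,1,4,4) (4,1,4,1) (4,1,4,2) (4,1,4,3) (4,1,4,4) — 12.
mill=shift 4: (2,1,4,1) (2,1,4,2) (2,1,4,3) (2,1,4,4) (3,1,4,1) (3,1,4,2) (3,1,4,3) (3,1,4,4) (4,1,4,1) (4,1,4,2) (4,1,4,3) (4,1,4,4) — 12.
Summing: 12 + 12 + 12 = 36.

36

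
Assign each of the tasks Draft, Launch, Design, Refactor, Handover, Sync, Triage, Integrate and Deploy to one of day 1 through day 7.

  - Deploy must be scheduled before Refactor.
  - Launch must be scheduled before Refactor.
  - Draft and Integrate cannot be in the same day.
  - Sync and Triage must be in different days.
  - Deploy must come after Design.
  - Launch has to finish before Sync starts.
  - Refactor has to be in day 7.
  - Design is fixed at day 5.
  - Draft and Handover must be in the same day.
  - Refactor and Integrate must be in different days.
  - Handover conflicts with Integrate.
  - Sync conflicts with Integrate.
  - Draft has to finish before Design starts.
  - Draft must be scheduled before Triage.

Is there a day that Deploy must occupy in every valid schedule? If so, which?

Design is fixed at day 5 and must come before Deploy, so Deploy is at least day 6.
Refactor is fixed at day 7 and must come after Deploy, so Deploy is at most day 6.
So Deploy must be day 6.

day 6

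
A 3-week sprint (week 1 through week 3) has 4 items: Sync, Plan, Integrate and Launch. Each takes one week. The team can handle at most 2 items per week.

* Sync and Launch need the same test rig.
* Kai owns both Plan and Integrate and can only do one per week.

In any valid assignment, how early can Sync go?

Sync at week 1 is achievable: Plan=week 1, Sync=week 1, Integrate=week 2, Launch=week 2.

week 1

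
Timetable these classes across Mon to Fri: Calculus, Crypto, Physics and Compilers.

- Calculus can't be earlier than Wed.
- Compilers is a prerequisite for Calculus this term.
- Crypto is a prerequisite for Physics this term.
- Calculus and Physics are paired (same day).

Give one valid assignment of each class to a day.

Physics=Wed; Calculus=Wed; Crypto=Mon; Compilers=Mon

Checking: Crypto(Mon) before Physics(Wed); Compilers(Mon) before Calculus(Wed); Calculus = Physics = Wed; Calculus=Wed in [Wed,Fri].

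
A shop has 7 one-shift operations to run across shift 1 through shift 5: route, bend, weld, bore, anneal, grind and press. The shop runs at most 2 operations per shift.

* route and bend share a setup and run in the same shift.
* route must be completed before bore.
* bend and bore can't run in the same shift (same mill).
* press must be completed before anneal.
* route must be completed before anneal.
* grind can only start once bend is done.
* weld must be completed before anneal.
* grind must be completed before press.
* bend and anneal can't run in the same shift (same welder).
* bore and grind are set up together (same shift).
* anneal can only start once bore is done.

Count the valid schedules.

Splitting on route: it can be shift 1 (7), shift 2 (2). Listing each branch's schedules as (bend, weld, bore, anneal, grind, press) by shift number:
route=shift 1: (1,2,3,5,3,4) (1,3,2,4,2,3) (1,3,2,5,2,3) (1,3,2,5,2,4) (1,4,2,5,2,3) (1,4,2,5,2,4) (1,4,3,5,3,4) — 7.
route=shift 2: (2,1,3,5,3,4) (2,4,3,5,3,4) — 2.
Summing: 7 + 2 = 9.

9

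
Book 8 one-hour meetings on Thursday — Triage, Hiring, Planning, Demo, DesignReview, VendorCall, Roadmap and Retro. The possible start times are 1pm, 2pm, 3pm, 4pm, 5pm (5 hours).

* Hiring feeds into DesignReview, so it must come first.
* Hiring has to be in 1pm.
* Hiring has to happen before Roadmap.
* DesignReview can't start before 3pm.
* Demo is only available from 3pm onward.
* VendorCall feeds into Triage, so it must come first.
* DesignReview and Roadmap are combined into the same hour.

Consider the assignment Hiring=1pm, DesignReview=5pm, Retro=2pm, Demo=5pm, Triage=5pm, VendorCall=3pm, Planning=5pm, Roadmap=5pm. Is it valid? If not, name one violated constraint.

Hiring has to be in 1pm — holds.
Demo is only available from 3pm onward — holds.
Hiring has to happen before Roadmap — holds.
VendorCall feeds into Triage, so it must come first — holds.
Hiring feeds into DesignReview, so it must come first — holds.
DesignReview can't start before 3pm — holds.
DesignReview and Roadmap are combined into the same hour — holds.

Yes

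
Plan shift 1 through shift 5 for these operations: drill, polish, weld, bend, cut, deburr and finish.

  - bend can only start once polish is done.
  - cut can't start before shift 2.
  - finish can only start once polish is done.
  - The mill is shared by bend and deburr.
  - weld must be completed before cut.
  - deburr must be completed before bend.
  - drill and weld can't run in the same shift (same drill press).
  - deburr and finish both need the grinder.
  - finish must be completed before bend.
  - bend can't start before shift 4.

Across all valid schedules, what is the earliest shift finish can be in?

shift 2

Precedence pushes finish to at least shift 2; downstream work caps finish at shift 4.
finish at shift 2 is achievable: cut in shift 2, deburr in shift 1, finish in shift 2, bend in shift 4, drill in shift 2, polish in shift 1, weld in shift 1.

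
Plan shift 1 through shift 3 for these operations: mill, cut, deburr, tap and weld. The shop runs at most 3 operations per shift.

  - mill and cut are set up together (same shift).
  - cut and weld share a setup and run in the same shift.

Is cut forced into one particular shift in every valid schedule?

No

cut can be shift 1 (e.g. deburr in shift 2; weld in shift 1; cut in shift 1; mill in shift 1; tap in shift 2) or shift 2 (e.g. weld -> shift 2; mill -> shift 2; cut -> shift 2; deburr -> shift 1; tap -> shift 1).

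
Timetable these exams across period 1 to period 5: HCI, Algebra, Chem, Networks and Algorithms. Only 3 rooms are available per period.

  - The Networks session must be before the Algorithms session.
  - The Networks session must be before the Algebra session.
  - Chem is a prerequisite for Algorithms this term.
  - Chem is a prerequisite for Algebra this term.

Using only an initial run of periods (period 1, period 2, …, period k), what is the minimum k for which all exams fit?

2 periods

The precedence chain requires at least 2 distinct periods.
With at most 3 per period and 5 exams, at least 2 periods are needed.
2 works (last occupied period: period 2): for example Algorithms=period 2, Algebra=period 2, Networks=period 1, HCI=period 1, Chem=period 1.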